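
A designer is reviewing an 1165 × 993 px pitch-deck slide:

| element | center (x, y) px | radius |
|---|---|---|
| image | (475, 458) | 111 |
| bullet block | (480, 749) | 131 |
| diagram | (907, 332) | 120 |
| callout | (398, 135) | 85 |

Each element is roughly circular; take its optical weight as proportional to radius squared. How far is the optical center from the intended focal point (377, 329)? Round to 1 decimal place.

Weights ∝ r²: image 111² = 12321, bullet block 131² = 17161, diagram 120² = 14400, callout 85² = 7225; Σw = 51107.
x: (12321·475 + 17161·480 + 14400·907 + 7225·398) / 51107 = 30026105 / 51107 ≈ 587.51
y: (12321·458 + 17161·749 + 14400·332 + 7225·135) / 51107 = 24252782 / 51107 ≈ 474.55
From (377, 329): dx = 210.51, dy = 145.55, so the distance is √(dx²+dy²) ≈ 255.93.

≈ 255.9 px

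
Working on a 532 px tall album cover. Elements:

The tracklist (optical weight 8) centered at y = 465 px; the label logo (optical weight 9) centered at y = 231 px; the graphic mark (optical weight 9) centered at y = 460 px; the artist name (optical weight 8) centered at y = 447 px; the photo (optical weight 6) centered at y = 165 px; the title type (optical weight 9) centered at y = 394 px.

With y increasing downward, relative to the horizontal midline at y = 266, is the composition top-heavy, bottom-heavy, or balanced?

Σw = 8 + 9 + 9 + 8 + 6 + 9 = 49.
y: moment 18051 / weight 49 ≈ 368.39
368.4 vs midline 266 → bottom-heavy.

bottom-heavy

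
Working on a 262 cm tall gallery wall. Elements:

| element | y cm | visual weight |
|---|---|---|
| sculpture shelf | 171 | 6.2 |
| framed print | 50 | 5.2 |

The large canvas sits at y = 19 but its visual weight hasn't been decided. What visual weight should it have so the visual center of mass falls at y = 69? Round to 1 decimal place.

w ≈ 10.7

Known weights sum to 6.2 + 5.2 = 11.4; their moment is 6.2·171 + 5.2·50 = 1320.2.
Set Σw·y/Σw = 69: (1320.2 + 19w) = 69·(11.4 + w).
Solving: w = (69·11.4 − 1320.2) / (19 − 69) = -533.6 / -50 ≈ 10.67.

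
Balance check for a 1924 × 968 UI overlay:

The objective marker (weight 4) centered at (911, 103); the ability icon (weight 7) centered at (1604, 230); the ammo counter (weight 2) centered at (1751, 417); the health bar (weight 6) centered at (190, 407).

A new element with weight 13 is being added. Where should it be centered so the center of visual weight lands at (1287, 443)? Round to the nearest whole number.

(1667, 683)

New total weight: (4 + 7 + 2 + 6) + 13 = 32.
Along x: (19514 + 13·x) / 32 = 1287 (existing moment 4·911 + 7·1604 + 2·1751 + 6·190 = 19514) ⇒ x = (41184 − 19514) / 13 ≈ 1666.92.
Along y: (5298 + 13·y) / 32 = 443 (existing moment 4·103 + 7·230 + 2·417 + 6·407 = 5298) ⇒ y = (14176 − 5298) / 13 ≈ 682.92.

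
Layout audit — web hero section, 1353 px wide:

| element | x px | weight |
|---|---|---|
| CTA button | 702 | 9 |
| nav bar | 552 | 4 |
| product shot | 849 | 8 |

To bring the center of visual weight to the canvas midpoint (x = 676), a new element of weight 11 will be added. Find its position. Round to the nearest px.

After adding the new element, total weight = 9 + 4 + 8 + 11 = 32.
x: need Σw·x = 32·676 = 21632. Existing = 9·702 + 4·552 + 8·849 = 15318. Remainder 6314 / 11 ≈ 574.00.

x ≈ 574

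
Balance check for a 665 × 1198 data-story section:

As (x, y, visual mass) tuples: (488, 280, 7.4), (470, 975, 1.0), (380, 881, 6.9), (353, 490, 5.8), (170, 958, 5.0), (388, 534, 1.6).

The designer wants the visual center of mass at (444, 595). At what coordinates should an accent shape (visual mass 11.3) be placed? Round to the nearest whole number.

(628, 495)

New total weight: (7.4 + 1.0 + 6.9 + 5.8 + 5.0 + 1.6) + 11.3 = 39.0.
Along x: (10221.4 + 11.3·x) / 39.0 = 444 (existing moment 7.4·488 + 1.0·470 + 6.9·380 + 5.8·353 + 5.0·170 + 1.6·388 = 10221.4) ⇒ x = (17316.0 − 10221.4) / 11.3 ≈ 627.84.
Along y: (17612.3 + 11.3·y) / 39.0 = 595 (existing moment 7.4·280 + 1.0·975 + 6.9·881 + 5.8·490 + 5.0·958 + 1.6·534 = 17612.3) ⇒ y = (23205.0 − 17612.3) / 11.3 ≈ 494.93.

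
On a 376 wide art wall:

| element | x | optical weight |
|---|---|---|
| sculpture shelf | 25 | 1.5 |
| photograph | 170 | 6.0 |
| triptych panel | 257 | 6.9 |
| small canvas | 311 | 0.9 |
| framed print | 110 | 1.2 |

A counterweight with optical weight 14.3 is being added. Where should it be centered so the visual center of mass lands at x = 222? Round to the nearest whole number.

With the counterweight, Σw becomes 1.5 + 6.0 + 6.9 + 0.9 + 1.2 + 14.3 = 30.8.
x: target moment 30.8×222 = 6837.6; current 1.5·25 + 6.0·170 + 6.9·257 + 0.9·311 + 1.2·110 = 3242.7; the counterweight supplies 3594.9, so x = 3594.9/14.3 ≈ 251.39.

x ≈ 251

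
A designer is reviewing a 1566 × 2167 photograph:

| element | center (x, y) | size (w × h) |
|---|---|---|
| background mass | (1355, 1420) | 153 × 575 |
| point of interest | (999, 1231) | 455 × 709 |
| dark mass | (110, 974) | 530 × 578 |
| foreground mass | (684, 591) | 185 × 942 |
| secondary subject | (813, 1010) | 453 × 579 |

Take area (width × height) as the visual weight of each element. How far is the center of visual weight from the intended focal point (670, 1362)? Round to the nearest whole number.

Areas: background mass 153·575 = 87975, point of interest 455·709 = 322595, dark mass 530·578 = 306340, foreground mass 185·942 = 174270, secondary subject 453·579 = 262287. Total weight = 1153467.
x: (87975·1355 + 322595·999 + 306340·110 + 174270·684 + 262287·813) / 1153467 = 807615941 / 1153467 ≈ 700.16
y: (87975·1420 + 322595·1231 + 306340·974 + 174270·591 + 262287·1010) / 1153467 = 1188317545 / 1153467 ≈ 1030.21
Offset from (670, 1362): Δx ≈ 30.16, Δy ≈ -331.79; distance = √(Δx² + Δy²) ≈ 333.15.

≈ 333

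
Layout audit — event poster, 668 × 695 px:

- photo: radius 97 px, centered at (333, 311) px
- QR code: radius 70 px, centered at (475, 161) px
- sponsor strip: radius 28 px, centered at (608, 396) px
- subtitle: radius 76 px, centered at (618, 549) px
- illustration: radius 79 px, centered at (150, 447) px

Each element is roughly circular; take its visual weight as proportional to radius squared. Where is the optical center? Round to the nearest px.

(385, 368)

r² weights: photo 97² = 9409, QR code 70² = 4900, sponsor strip 28² = 784, subtitle 76² = 5776, illustration 79² = 6241. Total = 27110.
x: (9409·333 + 4900·475 + 784·608 + 5776·618 + 6241·150) / 27110 = 10443087 / 27110 ≈ 385.21
y: (9409·311 + 4900·161 + 784·396 + 5776·549 + 6241·447) / 27110 = 9986314 / 27110 ≈ 368.36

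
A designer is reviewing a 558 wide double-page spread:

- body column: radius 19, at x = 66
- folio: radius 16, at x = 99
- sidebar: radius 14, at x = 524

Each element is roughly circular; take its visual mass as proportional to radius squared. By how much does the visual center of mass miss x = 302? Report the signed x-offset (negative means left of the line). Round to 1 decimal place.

≈ -115.2

r² weights: body column 19² = 361, folio 16² = 256, sidebar 14² = 196. Total = 813.
x: (361·66 + 256·99 + 196·524) / 813 = 151874 / 813 ≈ 186.81
Against x = 302, that's 186.81 − 302 = -115.19.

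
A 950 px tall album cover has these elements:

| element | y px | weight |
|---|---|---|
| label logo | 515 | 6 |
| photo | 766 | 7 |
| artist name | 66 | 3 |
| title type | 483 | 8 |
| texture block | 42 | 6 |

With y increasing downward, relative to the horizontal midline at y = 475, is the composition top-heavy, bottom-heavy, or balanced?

top-heavy

Σw = 6 + 7 + 3 + 8 + 6 = 30.
y-moment: 6·515 + 7·766 + 3·66 + 8·483 + 6·42 = 12766; centroid 12766/30 ≈ 425.53.
425.5 vs midline 475 → top-heavy.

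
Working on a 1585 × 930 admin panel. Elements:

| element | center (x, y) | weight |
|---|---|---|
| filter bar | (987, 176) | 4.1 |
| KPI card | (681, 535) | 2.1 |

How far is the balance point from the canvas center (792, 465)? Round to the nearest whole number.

≈ 191

Total weight = 4.1 + 2.1 = 6.2.
x: (4.1·987 + 2.1·681) / 6.2 = 5476.8 / 6.2 ≈ 883.35
y: (4.1·176 + 2.1·535) / 6.2 = 1845.1 / 6.2 ≈ 297.60
Offset from (792, 465): Δx ≈ 91.35, Δy ≈ -167.40; distance = √(Δx² + Δy²) ≈ 190.71.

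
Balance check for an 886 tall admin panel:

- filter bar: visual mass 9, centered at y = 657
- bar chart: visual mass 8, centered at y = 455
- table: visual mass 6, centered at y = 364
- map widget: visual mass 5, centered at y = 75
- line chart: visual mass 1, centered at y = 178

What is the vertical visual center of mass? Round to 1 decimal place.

Weights sum to 9 + 8 + 6 + 5 + 1 = 29.
y: (9·657 + 8·455 + 6·364 + 5·75 + 1·178) / 29 = 12290 / 29 ≈ 423.79

y ≈ 423.8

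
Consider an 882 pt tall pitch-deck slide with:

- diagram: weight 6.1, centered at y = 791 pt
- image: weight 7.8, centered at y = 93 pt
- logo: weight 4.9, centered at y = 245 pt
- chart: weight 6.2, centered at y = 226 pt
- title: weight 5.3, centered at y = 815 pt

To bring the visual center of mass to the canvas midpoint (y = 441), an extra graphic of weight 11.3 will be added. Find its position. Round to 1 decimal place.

After adding the extra graphic, total weight = 6.1 + 7.8 + 4.9 + 6.2 + 5.3 + 11.3 = 41.6.
y: target moment 41.6×441 = 18345.6; current 6.1·791 + 7.8·93 + 4.9·245 + 6.2·226 + 5.3·815 = 12471.7; the extra graphic supplies 5873.9, so y = 5873.9/11.3 ≈ 519.81.

y ≈ 519.8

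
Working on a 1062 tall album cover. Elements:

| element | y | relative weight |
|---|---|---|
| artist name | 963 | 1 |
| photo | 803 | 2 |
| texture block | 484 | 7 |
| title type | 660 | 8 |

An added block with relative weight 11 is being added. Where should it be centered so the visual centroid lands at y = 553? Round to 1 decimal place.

With the added block, Σw becomes 1 + 2 + 7 + 8 + 11 = 29.
y: need Σw·y = 29·553 = 16037. Existing = 1·963 + 2·803 + 7·484 + 8·660 = 11237. Remainder 4800 / 11 ≈ 436.36.

y ≈ 436.4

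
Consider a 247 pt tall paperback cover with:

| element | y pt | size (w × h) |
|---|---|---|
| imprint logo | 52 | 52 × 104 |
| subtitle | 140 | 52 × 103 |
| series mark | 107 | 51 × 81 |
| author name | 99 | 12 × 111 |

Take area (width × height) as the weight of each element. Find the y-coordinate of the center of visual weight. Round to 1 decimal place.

y ≈ 98.9

Areas → weights: imprint logo 52·104 = 5408, subtitle 52·103 = 5356, series mark 51·81 = 4131, author name 12·111 = 1332; Σw = 16227.
y-moment: 5408·52 + 5356·140 + 4131·107 + 1332·99 = 1604941; centroid 1604941/16227 ≈ 98.91.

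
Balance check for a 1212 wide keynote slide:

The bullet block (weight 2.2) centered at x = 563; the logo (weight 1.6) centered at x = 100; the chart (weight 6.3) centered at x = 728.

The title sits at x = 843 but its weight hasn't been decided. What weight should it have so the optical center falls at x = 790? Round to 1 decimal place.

w ≈ 37.6

Existing Σw = 10.1 (2.2 + 1.6 + 6.3); existing moment 2.2·563 + 1.6·100 + 6.3·728 = 5985.0.
Balance at x = 790 requires (5985.0 + w·843) / (10.1 + w) = 790.
Solving: w = (790·10.1 − 5985.0) / (843 − 790) = 1994.0 / 53 ≈ 37.62.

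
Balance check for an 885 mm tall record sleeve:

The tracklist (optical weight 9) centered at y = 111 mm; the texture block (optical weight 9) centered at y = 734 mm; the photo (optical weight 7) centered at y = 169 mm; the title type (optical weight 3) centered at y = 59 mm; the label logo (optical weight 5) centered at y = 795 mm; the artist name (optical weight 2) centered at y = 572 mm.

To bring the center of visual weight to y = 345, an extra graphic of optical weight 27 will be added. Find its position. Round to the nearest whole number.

y ≈ 271

With the extra graphic, Σw becomes 9 + 9 + 7 + 3 + 5 + 2 + 27 = 62.
Along y: (14084 + 27·y) / 62 = 345 (existing moment 9·111 + 9·734 + 7·169 + 3·59 + 5·795 + 2·572 = 14084) ⇒ y = (21390 − 14084) / 27 ≈ 270.59.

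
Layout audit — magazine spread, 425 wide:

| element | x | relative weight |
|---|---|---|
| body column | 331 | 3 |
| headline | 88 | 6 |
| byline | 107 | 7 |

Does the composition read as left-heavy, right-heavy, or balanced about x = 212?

left-heavy

Weights sum to 3 + 6 + 7 = 16.
x: (3·331 + 6·88 + 7·107) / 16 = 2270 / 16 ≈ 141.88
Since 141.9 is left of 212, the composition reads left-heavy.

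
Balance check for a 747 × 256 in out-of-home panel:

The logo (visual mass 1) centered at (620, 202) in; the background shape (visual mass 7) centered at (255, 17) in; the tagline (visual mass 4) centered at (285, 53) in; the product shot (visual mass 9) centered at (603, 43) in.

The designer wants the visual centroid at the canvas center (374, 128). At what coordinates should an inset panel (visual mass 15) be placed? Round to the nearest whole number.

(299, 246)

With the inset panel, Σw becomes 1 + 7 + 4 + 9 + 15 = 36.
x: need Σw·x = 36·374 = 13464. Existing = 1·620 + 7·255 + 4·285 + 9·603 = 8972. Remainder 4492 / 15 ≈ 299.47.
y: need Σw·y = 36·128 = 4608. Existing = 1·202 + 7·17 + 4·53 + 9·43 = 920. Remainder 3688 / 15 ≈ 245.87.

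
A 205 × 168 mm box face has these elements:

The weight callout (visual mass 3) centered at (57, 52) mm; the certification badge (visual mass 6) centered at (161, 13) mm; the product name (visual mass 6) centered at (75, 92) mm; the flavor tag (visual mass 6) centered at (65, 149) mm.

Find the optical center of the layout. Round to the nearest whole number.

Total weight = 3 + 6 + 6 + 6 = 21.
Σw·x = 3·57 + 6·161 + 6·75 + 6·65 = 1977, so x̄ = 1977/21 ≈ 94.14.
Σw·y = 3·52 + 6·13 + 6·92 + 6·149 = 1680, so ȳ = 1680/21 ≈ 80.00.

(94, 80)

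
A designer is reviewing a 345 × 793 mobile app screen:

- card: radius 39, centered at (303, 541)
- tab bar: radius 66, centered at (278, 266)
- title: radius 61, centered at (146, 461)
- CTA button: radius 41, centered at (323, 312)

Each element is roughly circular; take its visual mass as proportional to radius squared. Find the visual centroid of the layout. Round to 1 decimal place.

Weights ∝ r²: card 39² = 1521, tab bar 66² = 4356, title 61² = 3721, CTA button 41² = 1681; Σw = 11279.
Σw·x = 1521·303 + 4356·278 + 3721·146 + 1681·323 = 2758060, so x̄ = 2758060/11279 ≈ 244.53.
Σw·y = 1521·541 + 4356·266 + 3721·461 + 1681·312 = 4221410, so ȳ = 4221410/11279 ≈ 374.27.

(244.5, 374.3)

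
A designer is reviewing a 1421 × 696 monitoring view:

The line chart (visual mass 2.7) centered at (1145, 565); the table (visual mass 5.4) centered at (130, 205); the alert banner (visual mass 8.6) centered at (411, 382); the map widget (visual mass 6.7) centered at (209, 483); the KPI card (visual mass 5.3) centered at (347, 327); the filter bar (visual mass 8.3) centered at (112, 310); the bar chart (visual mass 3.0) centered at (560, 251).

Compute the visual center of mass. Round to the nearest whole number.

(329, 355)

Total weight = 2.7 + 5.4 + 8.6 + 6.7 + 5.3 + 8.3 + 3.0 = 40.0.
x: (2.7·1145 + 5.4·130 + 8.6·411 + 6.7·209 + 5.3·347 + 8.3·112 + 3.0·560) / 40.0 = 13177.1 / 40.0 ≈ 329.43
y: (2.7·565 + 5.4·205 + 8.6·382 + 6.7·483 + 5.3·327 + 8.3·310 + 3.0·251) / 40.0 = 14212.9 / 40.0 ≈ 355.32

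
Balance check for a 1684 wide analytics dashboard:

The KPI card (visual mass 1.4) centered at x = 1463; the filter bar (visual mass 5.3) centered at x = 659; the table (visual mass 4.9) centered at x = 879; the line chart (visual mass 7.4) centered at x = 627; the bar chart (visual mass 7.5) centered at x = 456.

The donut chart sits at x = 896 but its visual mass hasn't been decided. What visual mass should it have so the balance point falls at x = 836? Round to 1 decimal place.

w ≈ 70.8

Existing Σw = 26.5 (1.4 + 5.3 + 4.9 + 7.4 + 7.5); existing moment 1.4·1463 + 5.3·659 + 4.9·879 + 7.4·627 + 7.5·456 = 17907.8.
Balance at x = 836 requires (17907.8 + w·896) / (26.5 + w) = 836.
Rearranging, w·(896 − 836) = 836·26.5 − 17907.8 = 4246.2, so w ≈ 4246.2/60 = 70.77.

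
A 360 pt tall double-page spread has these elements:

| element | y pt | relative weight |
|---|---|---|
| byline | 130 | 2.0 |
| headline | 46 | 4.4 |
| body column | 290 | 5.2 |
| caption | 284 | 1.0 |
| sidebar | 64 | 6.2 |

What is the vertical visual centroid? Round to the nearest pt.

Weights sum to 2.0 + 4.4 + 5.2 + 1.0 + 6.2 = 18.8.
y-moment: 2.0·130 + 4.4·46 + 5.2·290 + 1.0·284 + 6.2·64 = 2651.2; centroid 2651.2/18.8 ≈ 141.02.

y ≈ 141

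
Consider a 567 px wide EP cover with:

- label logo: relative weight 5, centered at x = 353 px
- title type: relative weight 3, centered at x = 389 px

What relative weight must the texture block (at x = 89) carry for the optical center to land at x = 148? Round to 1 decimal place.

w ≈ 29.6

Known weights sum to 5 + 3 = 8; their moment is 5·353 + 3·389 = 2932.
Set Σw·x/Σw = 148: (2932 + 89w) = 148·(8 + w).
So w = (148·8 − 2932)/(89 − 148) = -1748/-59 ≈ 29.63.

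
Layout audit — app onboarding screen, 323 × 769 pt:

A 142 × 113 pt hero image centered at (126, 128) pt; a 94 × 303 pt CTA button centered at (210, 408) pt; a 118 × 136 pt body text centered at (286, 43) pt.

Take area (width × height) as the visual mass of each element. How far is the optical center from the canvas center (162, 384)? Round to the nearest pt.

Areas: hero image 142·113 = 16046, CTA button 94·303 = 28482, body text 118·136 = 16048. Total weight = 60576.
x: (16046·126 + 28482·210 + 16048·286) / 60576 = 12592744 / 60576 ≈ 207.88
y: (16046·128 + 28482·408 + 16048·43) / 60576 = 14364608 / 60576 ≈ 237.13
From (162, 384): dx = 45.88, dy = -146.87, so the distance is √(dx²+dy²) ≈ 153.87.

≈ 154 pt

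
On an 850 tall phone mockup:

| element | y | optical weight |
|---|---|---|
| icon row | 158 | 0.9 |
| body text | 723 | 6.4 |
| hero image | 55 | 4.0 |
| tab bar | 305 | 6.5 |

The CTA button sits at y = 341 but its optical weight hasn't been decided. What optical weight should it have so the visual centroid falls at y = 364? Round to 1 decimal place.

w ≈ 21.4

Fixed elements: Σw = 0.9 + 6.4 + 4.0 + 6.5 = 17.8, Σw·y = 0.9·158 + 6.4·723 + 4.0·55 + 6.5·305 = 6971.9.
Set Σw·y/Σw = 364: (6971.9 + 341w) = 364·(17.8 + w).
So w = (364·17.8 − 6971.9)/(341 − 364) = -492.7/-23 ≈ 21.42.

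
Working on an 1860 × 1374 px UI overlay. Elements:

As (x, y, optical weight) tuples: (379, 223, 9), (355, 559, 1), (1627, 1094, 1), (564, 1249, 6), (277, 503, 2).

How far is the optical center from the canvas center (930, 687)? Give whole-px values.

Total weight = 9 + 1 + 1 + 6 + 2 = 19.
Σw·x = 9·379 + 1·355 + 1·1627 + 6·564 + 2·277 = 9331, so x̄ = 9331/19 ≈ 491.11.
Σw·y = 9·223 + 1·559 + 1·1094 + 6·1249 + 2·503 = 12160, so ȳ = 12160/19 ≈ 640.00.
Offset from (930, 687): Δx ≈ -438.89, Δy ≈ -47.00; distance = √(Δx² + Δy²) ≈ 441.40.

≈ 441 px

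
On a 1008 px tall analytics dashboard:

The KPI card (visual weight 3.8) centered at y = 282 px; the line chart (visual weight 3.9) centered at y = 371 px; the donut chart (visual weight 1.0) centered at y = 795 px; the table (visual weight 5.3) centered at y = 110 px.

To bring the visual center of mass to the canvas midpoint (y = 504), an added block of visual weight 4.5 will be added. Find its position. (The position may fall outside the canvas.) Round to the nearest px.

With the added block, Σw becomes 3.8 + 3.9 + 1.0 + 5.3 + 4.5 = 18.5.
Along y: (3896.5 + 4.5·y) / 18.5 = 504 (existing moment 3.8·282 + 3.9·371 + 1.0·795 + 5.3·110 = 3896.5) ⇒ y = (9324.0 − 3896.5) / 4.5 ≈ 1206.11.

y ≈ 1206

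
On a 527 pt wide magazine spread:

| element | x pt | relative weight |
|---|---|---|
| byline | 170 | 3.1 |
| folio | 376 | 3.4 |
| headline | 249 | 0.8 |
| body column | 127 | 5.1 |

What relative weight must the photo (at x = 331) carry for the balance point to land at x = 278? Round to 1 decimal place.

w ≈ 15.0

Known weights sum to 3.1 + 3.4 + 0.8 + 5.1 = 12.4; their moment is 3.1·170 + 3.4·376 + 0.8·249 + 5.1·127 = 2652.3.
Balance at x = 278 requires (2652.3 + w·331) / (12.4 + w) = 278.
Rearranging, w·(331 − 278) = 278·12.4 − 2652.3 = 794.9, so w ≈ 794.9/53 = 15.00.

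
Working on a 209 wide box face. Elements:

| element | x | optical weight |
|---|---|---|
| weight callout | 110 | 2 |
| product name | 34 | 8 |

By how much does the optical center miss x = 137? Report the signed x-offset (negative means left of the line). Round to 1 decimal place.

Weights sum to 2 + 8 = 10.
x-moment: 2·110 + 8·34 = 492; centroid 492/10 ≈ 49.20.
Difference: 49.20 − 137 ≈ -87.80.

≈ -87.8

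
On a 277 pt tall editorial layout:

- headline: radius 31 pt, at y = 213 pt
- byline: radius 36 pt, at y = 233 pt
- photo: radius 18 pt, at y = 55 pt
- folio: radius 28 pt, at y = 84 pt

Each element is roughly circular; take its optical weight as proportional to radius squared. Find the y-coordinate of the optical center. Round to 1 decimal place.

y ≈ 175.4

Weights ∝ r²: headline 31² = 961, byline 36² = 1296, photo 18² = 324, folio 28² = 784; Σw = 3365.
Σw·y = 961·213 + 1296·233 + 324·55 + 784·84 = 590337, so ȳ = 590337/3365 ≈ 175.43.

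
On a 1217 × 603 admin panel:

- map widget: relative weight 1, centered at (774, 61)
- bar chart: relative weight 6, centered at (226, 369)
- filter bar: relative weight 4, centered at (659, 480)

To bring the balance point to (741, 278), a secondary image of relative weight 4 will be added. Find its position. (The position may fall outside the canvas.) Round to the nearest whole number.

New total weight: (1 + 6 + 4) + 4 = 15.
x: need Σw·x = 15·741 = 11115. Existing = 1·774 + 6·226 + 4·659 = 4766. Remainder 6349 / 4 ≈ 1587.25.
y: need Σw·y = 15·278 = 4170. Existing = 1·61 + 6·369 + 4·480 = 4195. Remainder -25 / 4 ≈ -6.25.

(1587, -6)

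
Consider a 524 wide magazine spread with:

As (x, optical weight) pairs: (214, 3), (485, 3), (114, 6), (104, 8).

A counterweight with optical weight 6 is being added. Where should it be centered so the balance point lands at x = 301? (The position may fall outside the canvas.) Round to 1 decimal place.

x ≈ 702.2

New total weight: (3 + 3 + 6 + 8) + 6 = 26.
x: target moment 26×301 = 7826; current 3·214 + 3·485 + 6·114 + 8·104 = 3613; the counterweight supplies 4213, so x = 4213/6 ≈ 702.17.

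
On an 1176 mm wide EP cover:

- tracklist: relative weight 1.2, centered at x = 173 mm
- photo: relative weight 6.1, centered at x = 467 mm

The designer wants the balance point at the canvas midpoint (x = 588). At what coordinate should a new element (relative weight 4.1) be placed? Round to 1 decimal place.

x ≈ 889.5

New total weight: (1.2 + 6.1) + 4.1 = 11.4.
x: target moment 11.4×588 = 6703.2; current 1.2·173 + 6.1·467 = 3056.3; the new element supplies 3646.9, so x = 3646.9/4.1 ≈ 889.49.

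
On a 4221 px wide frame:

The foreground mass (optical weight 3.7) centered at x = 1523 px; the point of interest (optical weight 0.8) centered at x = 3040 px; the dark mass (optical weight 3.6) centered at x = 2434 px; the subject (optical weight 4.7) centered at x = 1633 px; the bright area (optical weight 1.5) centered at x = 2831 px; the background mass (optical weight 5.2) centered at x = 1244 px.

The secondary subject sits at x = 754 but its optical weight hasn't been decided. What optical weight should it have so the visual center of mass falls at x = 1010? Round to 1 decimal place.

w ≈ 60.6

Fixed elements: Σw = 3.7 + 0.8 + 3.6 + 4.7 + 1.5 + 5.2 = 19.5, Σw·x = 3.7·1523 + 0.8·3040 + 3.6·2434 + 4.7·1633 + 1.5·2831 + 5.2·1244 = 35219.9.
Set Σw·x/Σw = 1010: (35219.9 + 754w) = 1010·(19.5 + w).
So w = (1010·19.5 − 35219.9)/(754 − 1010) = -15524.9/-256 ≈ 60.64.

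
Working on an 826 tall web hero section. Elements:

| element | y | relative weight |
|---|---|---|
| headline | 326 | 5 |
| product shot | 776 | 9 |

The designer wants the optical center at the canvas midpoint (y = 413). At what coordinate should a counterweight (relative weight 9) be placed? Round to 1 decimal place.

y ≈ 98.3

New total weight: (5 + 9) + 9 = 23.
y: need Σw·y = 23·413 = 9499. Existing = 5·326 + 9·776 = 8614. Remainder 885 / 9 ≈ 98.33.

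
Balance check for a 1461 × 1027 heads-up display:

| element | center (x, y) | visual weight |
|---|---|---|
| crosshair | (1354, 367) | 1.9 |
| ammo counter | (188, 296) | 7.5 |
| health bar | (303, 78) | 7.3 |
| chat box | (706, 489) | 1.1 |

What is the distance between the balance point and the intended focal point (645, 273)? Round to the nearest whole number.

≈ 258

Weights sum to 1.9 + 7.5 + 7.3 + 1.1 = 17.8.
x: (1.9·1354 + 7.5·188 + 7.3·303 + 1.1·706) / 17.8 = 6971.1 / 17.8 ≈ 391.63
y: (1.9·367 + 7.5·296 + 7.3·78 + 1.1·489) / 17.8 = 4024.6 / 17.8 ≈ 226.10
Offset from (645, 273): Δx ≈ -253.37, Δy ≈ -46.90; distance = √(Δx² + Δy²) ≈ 257.67.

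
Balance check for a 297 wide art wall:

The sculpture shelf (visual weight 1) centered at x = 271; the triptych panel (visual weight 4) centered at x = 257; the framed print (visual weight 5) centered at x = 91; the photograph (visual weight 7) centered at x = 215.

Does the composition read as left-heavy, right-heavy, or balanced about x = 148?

right-heavy

Total weight = 1 + 4 + 5 + 7 = 17.
Σw·x = 1·271 + 4·257 + 5·91 + 7·215 = 3259, so x̄ = 3259/17 ≈ 191.71.
191.7 lies right of the midline 148, so the layout is right-heavy.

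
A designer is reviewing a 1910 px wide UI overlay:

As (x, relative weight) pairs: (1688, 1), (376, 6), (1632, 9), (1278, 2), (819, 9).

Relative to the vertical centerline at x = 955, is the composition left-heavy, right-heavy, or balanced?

right-heavy

Σw = 1 + 6 + 9 + 2 + 9 = 27.
x-moment: 1·1688 + 6·376 + 9·1632 + 2·1278 + 9·819 = 28559; centroid 28559/27 ≈ 1057.74.
1057.7 vs midline 955 → right-heavy.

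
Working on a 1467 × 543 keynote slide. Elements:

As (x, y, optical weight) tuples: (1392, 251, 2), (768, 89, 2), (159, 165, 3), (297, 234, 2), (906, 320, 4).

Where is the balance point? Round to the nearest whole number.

(693, 225)

Σw = 2 + 2 + 3 + 2 + 4 = 13.
Σw·x = 2·1392 + 2·768 + 3·159 + 2·297 + 4·906 = 9015, so x̄ = 9015/13 ≈ 693.46.
Σw·y = 2·251 + 2·89 + 3·165 + 2·234 + 4·320 = 2923, so ȳ = 2923/13 ≈ 224.85.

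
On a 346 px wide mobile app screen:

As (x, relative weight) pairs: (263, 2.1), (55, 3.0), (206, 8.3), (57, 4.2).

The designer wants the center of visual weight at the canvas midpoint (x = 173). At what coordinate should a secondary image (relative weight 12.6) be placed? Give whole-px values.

After adding the secondary image, total weight = 2.1 + 3.0 + 8.3 + 4.2 + 12.6 = 30.2.
x: need Σw·x = 30.2·173 = 5224.6. Existing = 2.1·263 + 3.0·55 + 8.3·206 + 4.2·57 = 2666.5. Remainder 2558.1 / 12.6 ≈ 203.02.

x ≈ 203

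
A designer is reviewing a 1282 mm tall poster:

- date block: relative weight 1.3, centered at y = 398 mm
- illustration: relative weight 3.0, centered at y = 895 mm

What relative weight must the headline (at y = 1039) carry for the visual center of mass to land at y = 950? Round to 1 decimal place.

Fixed elements: Σw = 1.3 + 3.0 = 4.3, Σw·y = 1.3·398 + 3.0·895 = 3202.4.
Balance at y = 950 requires (3202.4 + w·1039) / (4.3 + w) = 950.
So w = (950·4.3 − 3202.4)/(1039 − 950) = 882.6/89 ≈ 9.92.

w ≈ 9.9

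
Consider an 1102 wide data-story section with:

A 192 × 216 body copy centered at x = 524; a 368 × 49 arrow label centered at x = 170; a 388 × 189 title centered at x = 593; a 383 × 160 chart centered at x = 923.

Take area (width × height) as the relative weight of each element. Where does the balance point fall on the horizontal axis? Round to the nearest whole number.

x ≈ 643

Taking area as weight: body copy 192·216 = 41472, arrow label 368·49 = 18032, title 388·189 = 73332, chart 383·160 = 61280. Sum 194116.
x-moment: 41472·524 + 18032·170 + 73332·593 + 61280·923 = 124844084; centroid 124844084/194116 ≈ 643.14.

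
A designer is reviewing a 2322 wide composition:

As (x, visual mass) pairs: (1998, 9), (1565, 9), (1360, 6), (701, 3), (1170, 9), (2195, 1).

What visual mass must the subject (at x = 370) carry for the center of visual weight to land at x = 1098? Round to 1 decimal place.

Known weights sum to 9 + 9 + 6 + 3 + 9 + 1 = 37; their moment is 9·1998 + 9·1565 + 6·1360 + 3·701 + 9·1170 + 1·2195 = 55055.
Balance at x = 1098 requires (55055 + w·370) / (37 + w) = 1098.
Rearranging, w·(370 − 1098) = 1098·37 − 55055 = -14429, so w ≈ -14429/-728 = 19.82.

w ≈ 19.8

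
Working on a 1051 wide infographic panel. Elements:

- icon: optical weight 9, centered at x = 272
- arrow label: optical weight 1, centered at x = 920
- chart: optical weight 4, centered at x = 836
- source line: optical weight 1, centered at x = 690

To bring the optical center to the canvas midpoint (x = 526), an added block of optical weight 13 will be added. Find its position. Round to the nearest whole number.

New total weight: (9 + 1 + 4 + 1) + 13 = 28.
x: need Σw·x = 28·526 = 14728. Existing = 9·272 + 1·920 + 4·836 + 1·690 = 7402. Remainder 7326 / 13 ≈ 563.54.

x ≈ 564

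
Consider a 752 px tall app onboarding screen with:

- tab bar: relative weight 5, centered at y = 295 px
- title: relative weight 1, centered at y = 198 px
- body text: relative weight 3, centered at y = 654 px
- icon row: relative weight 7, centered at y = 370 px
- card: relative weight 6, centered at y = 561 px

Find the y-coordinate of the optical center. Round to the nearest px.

y ≈ 436

Total weight = 5 + 1 + 3 + 7 + 6 = 22.
y: (5·295 + 1·198 + 3·654 + 7·370 + 6·561) / 22 = 9591 / 22 ≈ 435.95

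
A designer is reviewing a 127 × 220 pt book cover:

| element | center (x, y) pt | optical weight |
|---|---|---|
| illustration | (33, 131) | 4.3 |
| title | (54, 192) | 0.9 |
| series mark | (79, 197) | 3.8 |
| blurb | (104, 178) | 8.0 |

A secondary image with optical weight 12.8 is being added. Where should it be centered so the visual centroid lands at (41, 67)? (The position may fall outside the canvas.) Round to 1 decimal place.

With the secondary image, Σw becomes 4.3 + 0.9 + 3.8 + 8.0 + 12.8 = 29.8.
Along x: (1322.7 + 12.8·x) / 29.8 = 41 (existing moment 4.3·33 + 0.9·54 + 3.8·79 + 8.0·104 = 1322.7) ⇒ x = (1221.8 − 1322.7) / 12.8 ≈ -7.88.
Along y: (2908.7 + 12.8·y) / 29.8 = 67 (existing moment 4.3·131 + 0.9·192 + 3.8·197 + 8.0·178 = 2908.7) ⇒ y = (1996.6 − 2908.7) / 12.8 ≈ -71.26.

(-7.9, -71.3)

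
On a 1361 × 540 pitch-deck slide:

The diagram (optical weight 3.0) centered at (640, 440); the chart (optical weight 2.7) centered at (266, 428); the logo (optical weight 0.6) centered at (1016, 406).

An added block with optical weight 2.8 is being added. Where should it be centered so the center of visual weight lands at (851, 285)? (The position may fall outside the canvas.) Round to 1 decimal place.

With the added block, Σw becomes 3.0 + 2.7 + 0.6 + 2.8 = 9.1.
x: need Σw·x = 9.1·851 = 7744.1. Existing = 3.0·640 + 2.7·266 + 0.6·1016 = 3247.8. Remainder 4496.3 / 2.8 ≈ 1605.82.
y: need Σw·y = 9.1·285 = 2593.5. Existing = 3.0·440 + 2.7·428 + 0.6·406 = 2719.2. Remainder -125.7 / 2.8 ≈ -44.89.

(1605.8, -44.9)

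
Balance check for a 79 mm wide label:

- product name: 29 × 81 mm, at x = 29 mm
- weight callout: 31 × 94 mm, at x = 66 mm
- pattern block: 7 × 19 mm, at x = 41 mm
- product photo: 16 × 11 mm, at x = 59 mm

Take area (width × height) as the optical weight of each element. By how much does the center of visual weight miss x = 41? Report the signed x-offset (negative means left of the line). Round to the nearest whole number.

Taking area as weight: product name 29·81 = 2349, weight callout 31·94 = 2914, pattern block 7·19 = 133, product photo 16·11 = 176. Sum 5572.
Σw·x = 2349·29 + 2914·66 + 133·41 + 176·59 = 276282, so x̄ = 276282/5572 ≈ 49.58.
Against x = 41, that's 49.58 − 41 = 8.58.

≈ 9 mm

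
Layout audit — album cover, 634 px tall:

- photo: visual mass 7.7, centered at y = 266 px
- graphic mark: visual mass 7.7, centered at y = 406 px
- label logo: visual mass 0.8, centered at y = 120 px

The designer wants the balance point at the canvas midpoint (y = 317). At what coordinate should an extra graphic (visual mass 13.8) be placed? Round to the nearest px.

With the extra graphic, Σw becomes 7.7 + 7.7 + 0.8 + 13.8 = 30.0.
y: target moment 30.0×317 = 9510.0; current 7.7·266 + 7.7·406 + 0.8·120 = 5270.4; the extra graphic supplies 4239.6, so y = 4239.6/13.8 ≈ 307.22.

y ≈ 307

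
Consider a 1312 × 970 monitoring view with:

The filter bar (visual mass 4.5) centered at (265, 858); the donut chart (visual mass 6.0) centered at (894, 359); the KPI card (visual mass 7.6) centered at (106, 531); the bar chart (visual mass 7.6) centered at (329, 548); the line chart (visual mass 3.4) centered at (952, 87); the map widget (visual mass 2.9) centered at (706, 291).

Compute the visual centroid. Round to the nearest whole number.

(473, 480)

Total weight = 4.5 + 6.0 + 7.6 + 7.6 + 3.4 + 2.9 = 32.0.
Σw·x = 4.5·265 + 6.0·894 + 7.6·106 + 7.6·329 + 3.4·952 + 2.9·706 = 15146.7, so x̄ = 15146.7/32.0 ≈ 473.33.
Σw·y = 4.5·858 + 6.0·359 + 7.6·531 + 7.6·548 + 3.4·87 + 2.9·291 = 15355.1, so ȳ = 15355.1/32.0 ≈ 479.85.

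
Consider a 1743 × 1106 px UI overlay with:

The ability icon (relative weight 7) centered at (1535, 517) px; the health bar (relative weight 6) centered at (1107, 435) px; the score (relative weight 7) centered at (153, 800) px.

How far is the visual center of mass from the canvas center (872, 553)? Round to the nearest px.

≈ 64 px

Σw = 7 + 6 + 7 = 20.
x-moment: 7·1535 + 6·1107 + 7·153 = 18458; centroid 18458/20 ≈ 922.90.
y-moment: 7·517 + 6·435 + 7·800 = 11829; centroid 11829/20 ≈ 591.45.
From (872, 553): dx = 50.90, dy = 38.45, so the distance is √(dx²+dy²) ≈ 63.79.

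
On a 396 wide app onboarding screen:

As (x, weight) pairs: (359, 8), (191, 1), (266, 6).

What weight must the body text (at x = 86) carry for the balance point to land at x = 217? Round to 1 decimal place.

w ≈ 10.7

Existing Σw = 15 (8 + 1 + 6); existing moment 8·359 + 1·191 + 6·266 = 4659.
Balance at x = 217 requires (4659 + w·86) / (15 + w) = 217.
So w = (217·15 − 4659)/(86 − 217) = -1404/-131 ≈ 10.72.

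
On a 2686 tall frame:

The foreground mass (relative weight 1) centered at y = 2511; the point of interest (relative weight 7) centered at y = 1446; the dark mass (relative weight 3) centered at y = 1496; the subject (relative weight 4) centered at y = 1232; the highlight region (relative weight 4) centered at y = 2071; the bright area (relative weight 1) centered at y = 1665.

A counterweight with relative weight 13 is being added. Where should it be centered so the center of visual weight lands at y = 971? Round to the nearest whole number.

y ≈ 3

After adding the counterweight, total weight = 1 + 7 + 3 + 4 + 4 + 1 + 13 = 33.
Along y: (31998 + 13·y) / 33 = 971 (existing moment 1·2511 + 7·1446 + 3·1496 + 4·1232 + 4·2071 + 1·1665 = 31998) ⇒ y = (32043 − 31998) / 13 ≈ 3.46.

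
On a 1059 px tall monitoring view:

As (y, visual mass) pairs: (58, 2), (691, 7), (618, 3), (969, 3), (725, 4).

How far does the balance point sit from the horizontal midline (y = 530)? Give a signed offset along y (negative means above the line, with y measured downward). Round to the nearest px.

≈ 134 px

Σw = 2 + 7 + 3 + 3 + 4 = 19.
y: (2·58 + 7·691 + 3·618 + 3·969 + 4·725) / 19 = 12614 / 19 ≈ 663.89
Against y = 530, that's 663.89 − 530 = 133.89.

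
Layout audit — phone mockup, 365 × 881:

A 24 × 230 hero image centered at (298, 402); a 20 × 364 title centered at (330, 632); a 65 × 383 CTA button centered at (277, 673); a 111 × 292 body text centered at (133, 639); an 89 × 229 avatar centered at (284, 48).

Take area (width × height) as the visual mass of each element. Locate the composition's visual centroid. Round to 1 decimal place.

Taking area as weight: hero image 24·230 = 5520, title 20·364 = 7280, CTA button 65·383 = 24895, body text 111·292 = 32412, avatar 89·229 = 20381. Sum 90488.
x-moment: 5520·298 + 7280·330 + 24895·277 + 32412·133 + 20381·284 = 21042275; centroid 21042275/90488 ≈ 232.54.
y-moment: 5520·402 + 7280·632 + 24895·673 + 32412·639 + 20381·48 = 45263891; centroid 45263891/90488 ≈ 500.22.

(232.5, 500.2)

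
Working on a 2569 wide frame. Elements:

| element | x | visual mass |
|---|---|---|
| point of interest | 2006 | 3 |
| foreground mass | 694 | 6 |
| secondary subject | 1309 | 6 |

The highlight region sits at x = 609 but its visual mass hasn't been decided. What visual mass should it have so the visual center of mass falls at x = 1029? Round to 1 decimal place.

w ≈ 6.2

Known weights sum to 3 + 6 + 6 = 15; their moment is 3·2006 + 6·694 + 6·1309 = 18036.
For the centroid to hit 1029: (18036 + w·609) / (15 + w) = 1029.
Solving: w = (1029·15 − 18036) / (609 − 1029) = -2601 / -420 ≈ 6.19.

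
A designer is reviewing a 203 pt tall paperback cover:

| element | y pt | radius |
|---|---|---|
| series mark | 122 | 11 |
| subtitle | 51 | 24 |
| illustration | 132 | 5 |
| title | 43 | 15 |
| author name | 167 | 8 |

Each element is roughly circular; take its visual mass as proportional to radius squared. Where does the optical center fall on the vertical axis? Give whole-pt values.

Weights ∝ r²: series mark 11² = 121, subtitle 24² = 576, illustration 5² = 25, title 15² = 225, author name 8² = 64; Σw = 1011.
y-moment: 121·122 + 576·51 + 25·132 + 225·43 + 64·167 = 67801; centroid 67801/1011 ≈ 67.06.

y ≈ 67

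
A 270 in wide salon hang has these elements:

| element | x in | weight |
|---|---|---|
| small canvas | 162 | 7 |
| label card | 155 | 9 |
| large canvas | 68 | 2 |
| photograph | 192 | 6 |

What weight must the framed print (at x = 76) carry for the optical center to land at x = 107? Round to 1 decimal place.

w ≈ 40.3

Existing Σw = 24 (7 + 9 + 2 + 6); existing moment 7·162 + 9·155 + 2·68 + 6·192 = 3817.
Set Σw·x/Σw = 107: (3817 + 76w) = 107·(24 + w).
Solving: w = (107·24 − 3817) / (76 − 107) = -1249 / -31 ≈ 40.29.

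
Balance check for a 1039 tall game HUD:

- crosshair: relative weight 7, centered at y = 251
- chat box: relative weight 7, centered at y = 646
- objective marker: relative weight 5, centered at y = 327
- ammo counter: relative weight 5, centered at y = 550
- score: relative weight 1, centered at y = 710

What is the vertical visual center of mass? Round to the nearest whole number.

y ≈ 455

Σw = 7 + 7 + 5 + 5 + 1 = 25.
y: (7·251 + 7·646 + 5·327 + 5·550 + 1·710) / 25 = 11374 / 25 ≈ 454.96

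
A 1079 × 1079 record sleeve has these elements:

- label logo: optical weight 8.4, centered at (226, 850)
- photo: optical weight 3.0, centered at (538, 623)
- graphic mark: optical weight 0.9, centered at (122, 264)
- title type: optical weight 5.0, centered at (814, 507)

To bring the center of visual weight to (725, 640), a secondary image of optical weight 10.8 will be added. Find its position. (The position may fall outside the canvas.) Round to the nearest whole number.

(1174, 574)

After adding the secondary image, total weight = 8.4 + 3.0 + 0.9 + 5.0 + 10.8 = 28.1.
x: target moment 28.1×725 = 20372.5; current 8.4·226 + 3.0·538 + 0.9·122 + 5.0·814 = 7692.2; the secondary image supplies 12680.3, so x = 12680.3/10.8 ≈ 1174.10.
y: target moment 28.1×640 = 17984.0; current 8.4·850 + 3.0·623 + 0.9·264 + 5.0·507 = 11781.6; the secondary image supplies 6202.4, so y = 6202.4/10.8 ≈ 574.30.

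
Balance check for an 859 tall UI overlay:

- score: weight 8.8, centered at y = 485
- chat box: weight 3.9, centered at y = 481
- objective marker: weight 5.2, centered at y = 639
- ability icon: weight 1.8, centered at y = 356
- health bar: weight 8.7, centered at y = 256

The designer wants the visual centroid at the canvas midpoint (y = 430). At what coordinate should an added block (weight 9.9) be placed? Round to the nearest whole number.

y ≈ 418

With the added block, Σw becomes 8.8 + 3.9 + 5.2 + 1.8 + 8.7 + 9.9 = 38.3.
y: target moment 38.3×430 = 16469.0; current 8.8·485 + 3.9·481 + 5.2·639 + 1.8·356 + 8.7·256 = 12334.7; the added block supplies 4134.3, so y = 4134.3/9.9 ≈ 417.61.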